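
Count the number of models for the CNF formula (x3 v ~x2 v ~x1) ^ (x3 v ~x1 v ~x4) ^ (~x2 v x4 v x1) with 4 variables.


Enumerate all 16 truth assignments over 4 variables.
Test each against every clause.
Satisfying assignments found: 11.

11


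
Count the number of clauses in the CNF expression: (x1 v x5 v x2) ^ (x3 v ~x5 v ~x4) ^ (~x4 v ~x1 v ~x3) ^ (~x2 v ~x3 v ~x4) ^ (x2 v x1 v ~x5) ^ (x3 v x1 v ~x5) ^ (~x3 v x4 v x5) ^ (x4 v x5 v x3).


Each group enclosed in parentheses joined by ^ is one clause.
Counting the conjuncts: 8 clauses.

8


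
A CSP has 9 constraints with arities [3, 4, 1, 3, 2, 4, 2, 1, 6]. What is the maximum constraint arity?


The arities are: 3, 4, 1, 3, 2, 4, 2, 1, 6.
Scan for the maximum value.
Maximum arity = 6.

6


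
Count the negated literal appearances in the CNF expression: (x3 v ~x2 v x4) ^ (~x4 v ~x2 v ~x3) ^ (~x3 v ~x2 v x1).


Scan each clause for negated literals.
Clause 1: 1 negative; Clause 2: 3 negative; Clause 3: 2 negative.
Total negative literal occurrences = 6.

6


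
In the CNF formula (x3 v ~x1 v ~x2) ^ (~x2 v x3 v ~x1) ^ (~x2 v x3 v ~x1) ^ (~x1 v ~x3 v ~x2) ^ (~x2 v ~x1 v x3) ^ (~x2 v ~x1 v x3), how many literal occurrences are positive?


Scan each clause for unnegated literals.
Clause 1: 1 positive; Clause 2: 1 positive; Clause 3: 1 positive; Clause 4: 0 positive; Clause 5: 1 positive; Clause 6: 1 positive.
Total positive literal occurrences = 5.

5


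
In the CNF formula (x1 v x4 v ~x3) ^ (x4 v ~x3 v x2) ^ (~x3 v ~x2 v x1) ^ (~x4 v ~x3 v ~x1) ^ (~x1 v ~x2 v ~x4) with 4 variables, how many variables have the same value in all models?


Find all satisfying assignments: 9 model(s).
Check which variables have the same value in every model.
No variable is fixed across all models.
Backbone size = 0.

0


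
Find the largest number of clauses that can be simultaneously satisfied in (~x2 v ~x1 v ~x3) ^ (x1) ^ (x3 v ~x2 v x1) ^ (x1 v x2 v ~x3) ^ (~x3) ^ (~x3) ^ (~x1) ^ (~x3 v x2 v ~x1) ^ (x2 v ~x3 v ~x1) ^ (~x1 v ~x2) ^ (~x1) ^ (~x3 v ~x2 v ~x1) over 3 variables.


Enumerate all 8 truth assignments.
For each, count how many of the 12 clauses are satisfied.
The formula is not fully satisfiable, so the maximum is below 12.
Maximum simultaneously satisfiable clauses = 11.

11


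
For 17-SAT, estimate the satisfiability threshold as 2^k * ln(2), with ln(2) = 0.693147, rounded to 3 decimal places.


Using the asymptotic formula: threshold ~ 2^k * ln(2).
2^17 = 131072.
131072 * 0.693147 = 90852.164.

90852.164


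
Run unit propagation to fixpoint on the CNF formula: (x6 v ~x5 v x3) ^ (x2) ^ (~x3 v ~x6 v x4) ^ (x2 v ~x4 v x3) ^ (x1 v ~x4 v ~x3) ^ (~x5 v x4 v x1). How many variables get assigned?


Unit propagation repeatedly assigns the literal in any unit clause, then simplifies.
Assignments in order: x2 = T.
No further unit clauses remain.
Total variables assigned = 1.

1


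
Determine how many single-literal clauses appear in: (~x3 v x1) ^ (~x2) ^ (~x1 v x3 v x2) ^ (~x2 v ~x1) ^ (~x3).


A unit clause contains exactly one literal.
Unit clauses found: (~x2), (~x3).
Count = 2.

2


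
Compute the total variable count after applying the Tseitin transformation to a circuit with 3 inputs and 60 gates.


The Tseitin transformation introduces one auxiliary variable per gate.
Total variables = inputs + gates = 3 + 60 = 63.

63


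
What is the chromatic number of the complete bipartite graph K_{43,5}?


K_{43,5} is bipartite by definition: the two parts are independent sets, with every edge crossing between them.
Color all vertices in one part with color 1 and all vertices in the other part with color 2.
Since the graph has at least one edge, one color does not suffice.
Chromatic number = 2.

2


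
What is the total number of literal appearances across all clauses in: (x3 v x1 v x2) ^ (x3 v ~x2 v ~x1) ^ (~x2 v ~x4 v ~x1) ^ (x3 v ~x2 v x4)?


Clause lengths: 3, 3, 3, 3.
Sum = 3 + 3 + 3 + 3 = 12.

12


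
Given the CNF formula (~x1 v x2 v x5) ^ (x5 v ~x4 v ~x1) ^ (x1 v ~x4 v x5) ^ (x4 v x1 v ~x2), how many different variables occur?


Identify each distinct variable in the formula.
Variables found: x1, x2, x4, x5.
Total distinct variables = 4.

4


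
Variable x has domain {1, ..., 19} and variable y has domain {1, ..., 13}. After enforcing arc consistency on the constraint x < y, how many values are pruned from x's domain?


For the constraint x < y, x needs a supporting value in y's domain.
x can be at most 12 (one less than y's maximum).
Valid x values from domain: 12 out of 19.
Pruned = 19 - 12 = 7.

7


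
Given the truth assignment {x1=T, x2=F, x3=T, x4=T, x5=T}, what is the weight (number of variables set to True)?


The weight is the number of variables assigned True.
True variables: x1, x3, x4, x5.
Weight = 4.

4


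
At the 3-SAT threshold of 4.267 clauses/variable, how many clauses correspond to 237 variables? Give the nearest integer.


The 3-SAT phase transition occurs at approximately 4.267 clauses per variable.
m = 4.267 * 237 = 1011.279.
Rounded to nearest integer: 1011.

1011


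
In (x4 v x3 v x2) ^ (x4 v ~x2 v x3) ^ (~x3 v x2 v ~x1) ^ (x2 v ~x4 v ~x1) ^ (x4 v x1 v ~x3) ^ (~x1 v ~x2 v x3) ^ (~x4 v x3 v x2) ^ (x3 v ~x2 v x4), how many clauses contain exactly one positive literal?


A definite clause has exactly one positive literal.
Clause 1: 3 positive -> not definite
Clause 2: 2 positive -> not definite
Clause 3: 1 positive -> definite
Clause 4: 1 positive -> definite
Clause 5: 2 positive -> not definite
Clause 6: 1 positive -> definite
Clause 7: 2 positive -> not definite
Clause 8: 2 positive -> not definite
Definite clause count = 3.

3


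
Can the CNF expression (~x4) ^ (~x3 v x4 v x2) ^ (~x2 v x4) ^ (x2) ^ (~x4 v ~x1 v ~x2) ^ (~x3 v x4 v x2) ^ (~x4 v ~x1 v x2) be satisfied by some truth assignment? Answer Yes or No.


Check all 16 possible truth assignments.
Number of satisfying assignments found: 0.
The formula is unsatisfiable.

No


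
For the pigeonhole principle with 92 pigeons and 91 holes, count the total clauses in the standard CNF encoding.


The PHP encoding has two parts:
1) At-least-one-hole clauses: 92 (one per pigeon, each with 91 literals).
2) At-most-one-pigeon-per-hole clauses: 91 holes * C(92,2) = 91 * 4186 = 380926.
Total clauses = 92 + 380926 = 381018.

381018


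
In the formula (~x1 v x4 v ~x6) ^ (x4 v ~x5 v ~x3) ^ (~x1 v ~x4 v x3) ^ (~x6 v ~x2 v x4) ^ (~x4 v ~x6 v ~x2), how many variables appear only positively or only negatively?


A pure literal appears in only one polarity across all clauses.
Pure literals: x1 (negative only), x2 (negative only), x5 (negative only), x6 (negative only).
Count = 4.

4


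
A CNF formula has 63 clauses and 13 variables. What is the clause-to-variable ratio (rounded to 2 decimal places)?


Clause-to-variable ratio = clauses / variables.
63 / 13 = 4.85.

4.85


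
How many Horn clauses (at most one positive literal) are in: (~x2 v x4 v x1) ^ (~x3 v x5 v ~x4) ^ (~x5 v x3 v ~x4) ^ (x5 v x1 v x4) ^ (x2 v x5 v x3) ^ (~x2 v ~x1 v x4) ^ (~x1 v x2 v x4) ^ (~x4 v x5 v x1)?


A Horn clause has at most one positive literal.
Clause 1: 2 positive lit(s) -> not Horn
Clause 2: 1 positive lit(s) -> Horn
Clause 3: 1 positive lit(s) -> Horn
Clause 4: 3 positive lit(s) -> not Horn
Clause 5: 3 positive lit(s) -> not Horn
Clause 6: 1 positive lit(s) -> Horn
Clause 7: 2 positive lit(s) -> not Horn
Clause 8: 2 positive lit(s) -> not Horn
Total Horn clauses = 3.

3


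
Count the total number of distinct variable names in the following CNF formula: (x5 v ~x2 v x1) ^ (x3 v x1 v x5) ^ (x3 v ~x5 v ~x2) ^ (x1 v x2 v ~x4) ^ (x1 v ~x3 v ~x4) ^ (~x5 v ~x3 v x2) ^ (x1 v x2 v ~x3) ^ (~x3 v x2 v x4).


Identify each distinct variable in the formula.
Variables found: x1, x2, x3, x4, x5.
Total distinct variables = 5.

5


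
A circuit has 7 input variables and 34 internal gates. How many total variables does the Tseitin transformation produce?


The Tseitin transformation introduces one auxiliary variable per gate.
Total variables = inputs + gates = 7 + 34 = 41.

41


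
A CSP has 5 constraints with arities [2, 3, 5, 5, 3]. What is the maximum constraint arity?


The arities are: 2, 3, 5, 5, 3.
Scan for the maximum value.
Maximum arity = 5.

5


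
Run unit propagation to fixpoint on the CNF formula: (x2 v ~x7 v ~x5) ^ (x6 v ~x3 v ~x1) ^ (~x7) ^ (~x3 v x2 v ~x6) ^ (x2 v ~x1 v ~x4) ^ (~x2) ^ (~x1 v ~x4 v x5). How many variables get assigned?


Unit propagation repeatedly assigns the literal in any unit clause, then simplifies.
Assignments in order: x7 = F, x2 = F.
No further unit clauses remain.
Total variables assigned = 2.

2


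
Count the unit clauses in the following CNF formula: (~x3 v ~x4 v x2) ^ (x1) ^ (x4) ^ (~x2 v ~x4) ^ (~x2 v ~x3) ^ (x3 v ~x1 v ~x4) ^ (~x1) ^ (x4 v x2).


A unit clause contains exactly one literal.
Unit clauses found: (x1), (x4), (~x1).
Count = 3.

3


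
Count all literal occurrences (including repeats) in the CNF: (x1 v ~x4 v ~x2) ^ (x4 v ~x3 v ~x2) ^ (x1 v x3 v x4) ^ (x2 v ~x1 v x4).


Clause lengths: 3, 3, 3, 3.
Sum = 3 + 3 + 3 + 3 = 12.

12


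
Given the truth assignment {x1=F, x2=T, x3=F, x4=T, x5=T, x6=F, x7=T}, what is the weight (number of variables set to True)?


The weight is the number of variables assigned True.
True variables: x2, x4, x5, x7.
Weight = 4.

4


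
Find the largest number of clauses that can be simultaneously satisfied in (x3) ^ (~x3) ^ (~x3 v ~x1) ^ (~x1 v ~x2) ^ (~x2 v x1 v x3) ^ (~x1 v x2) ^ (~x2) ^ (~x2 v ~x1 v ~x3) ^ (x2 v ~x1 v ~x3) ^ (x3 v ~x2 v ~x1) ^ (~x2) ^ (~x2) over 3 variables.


Enumerate all 8 truth assignments.
For each, count how many of the 12 clauses are satisfied.
The formula is not fully satisfiable, so the maximum is below 12.
Maximum simultaneously satisfiable clauses = 11.

11


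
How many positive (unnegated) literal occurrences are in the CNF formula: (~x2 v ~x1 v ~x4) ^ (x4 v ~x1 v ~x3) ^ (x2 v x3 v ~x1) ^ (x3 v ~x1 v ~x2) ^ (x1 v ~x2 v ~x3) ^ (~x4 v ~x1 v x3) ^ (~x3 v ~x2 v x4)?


Scan each clause for unnegated literals.
Clause 1: 0 positive; Clause 2: 1 positive; Clause 3: 2 positive; Clause 4: 1 positive; Clause 5: 1 positive; Clause 6: 1 positive; Clause 7: 1 positive.
Total positive literal occurrences = 7.

7


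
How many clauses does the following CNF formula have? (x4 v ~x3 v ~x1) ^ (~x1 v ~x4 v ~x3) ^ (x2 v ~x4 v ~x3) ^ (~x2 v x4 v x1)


Each group enclosed in parentheses joined by ^ is one clause.
Counting the conjuncts: 4 clauses.

4


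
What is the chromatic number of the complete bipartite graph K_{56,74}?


K_{56,74} is bipartite by definition: the two parts are independent sets, with every edge crossing between them.
Color all vertices in one part with color 1 and all vertices in the other part with color 2.
Since the graph has at least one edge, one color does not suffice.
Chromatic number = 2.

2


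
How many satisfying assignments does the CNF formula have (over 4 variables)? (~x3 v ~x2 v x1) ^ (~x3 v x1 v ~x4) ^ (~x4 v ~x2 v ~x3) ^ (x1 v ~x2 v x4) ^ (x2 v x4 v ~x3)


Enumerate all 16 truth assignments over 4 variables.
Test each against every clause.
Satisfying assignments found: 9.

9


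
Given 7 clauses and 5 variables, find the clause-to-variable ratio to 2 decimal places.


Clause-to-variable ratio = clauses / variables.
7 / 5 = 1.4.

1.4


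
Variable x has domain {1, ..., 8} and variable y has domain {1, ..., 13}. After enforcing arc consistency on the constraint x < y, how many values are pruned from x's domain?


For the constraint x < y, x needs a supporting value in y's domain.
x can be at most 12 (one less than y's maximum).
Valid x values from domain: 8 out of 8.
Pruned = 8 - 8 = 0.

0


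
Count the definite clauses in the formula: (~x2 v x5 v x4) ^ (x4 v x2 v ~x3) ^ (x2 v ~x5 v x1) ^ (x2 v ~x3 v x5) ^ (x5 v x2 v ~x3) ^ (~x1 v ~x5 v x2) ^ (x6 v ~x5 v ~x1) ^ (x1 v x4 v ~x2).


A definite clause has exactly one positive literal.
Clause 1: 2 positive -> not definite
Clause 2: 2 positive -> not definite
Clause 3: 2 positive -> not definite
Clause 4: 2 positive -> not definite
Clause 5: 2 positive -> not definite
Clause 6: 1 positive -> definite
Clause 7: 1 positive -> definite
Clause 8: 2 positive -> not definite
Definite clause count = 2.

2


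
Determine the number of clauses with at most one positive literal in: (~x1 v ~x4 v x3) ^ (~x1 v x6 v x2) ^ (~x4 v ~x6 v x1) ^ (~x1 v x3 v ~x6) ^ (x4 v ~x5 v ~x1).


A Horn clause has at most one positive literal.
Clause 1: 1 positive lit(s) -> Horn
Clause 2: 2 positive lit(s) -> not Horn
Clause 3: 1 positive lit(s) -> Horn
Clause 4: 1 positive lit(s) -> Horn
Clause 5: 1 positive lit(s) -> Horn
Total Horn clauses = 4.

4


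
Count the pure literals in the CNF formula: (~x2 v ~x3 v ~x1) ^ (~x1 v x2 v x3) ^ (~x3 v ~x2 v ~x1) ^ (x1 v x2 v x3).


A pure literal appears in only one polarity across all clauses.
No pure literals found.
Count = 0.

0


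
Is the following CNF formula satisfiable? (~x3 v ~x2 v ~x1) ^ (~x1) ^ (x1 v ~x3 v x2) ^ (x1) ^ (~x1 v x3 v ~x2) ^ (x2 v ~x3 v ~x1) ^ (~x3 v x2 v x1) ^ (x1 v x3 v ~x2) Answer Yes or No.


Check all 8 possible truth assignments.
Number of satisfying assignments found: 0.
The formula is unsatisfiable.

No


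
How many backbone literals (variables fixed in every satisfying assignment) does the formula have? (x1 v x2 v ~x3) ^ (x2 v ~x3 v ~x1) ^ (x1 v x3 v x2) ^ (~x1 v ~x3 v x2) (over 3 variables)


Find all satisfying assignments: 5 model(s).
Check which variables have the same value in every model.
No variable is fixed across all models.
Backbone size = 0.

0


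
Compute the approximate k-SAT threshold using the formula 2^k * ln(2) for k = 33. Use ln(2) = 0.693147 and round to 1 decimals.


Using the asymptotic formula: threshold ~ 2^k * ln(2).
2^33 = 8589934592.
8589934592 * 0.693147 = 5954087392.6.

5954087392.6


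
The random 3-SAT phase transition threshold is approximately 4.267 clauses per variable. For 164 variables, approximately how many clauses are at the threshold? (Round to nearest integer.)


The 3-SAT phase transition occurs at approximately 4.267 clauses per variable.
m = 4.267 * 164 = 699.788.
Rounded to nearest integer: 700.

700


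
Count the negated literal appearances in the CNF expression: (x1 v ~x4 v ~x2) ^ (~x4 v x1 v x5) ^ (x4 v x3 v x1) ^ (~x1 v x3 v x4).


Scan each clause for negated literals.
Clause 1: 2 negative; Clause 2: 1 negative; Clause 3: 0 negative; Clause 4: 1 negative.
Total negative literal occurrences = 4.

4


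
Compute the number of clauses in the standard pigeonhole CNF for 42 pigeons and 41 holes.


The PHP encoding has two parts:
1) At-least-one-hole clauses: 42 (one per pigeon, each with 41 literals).
2) At-most-one-pigeon-per-hole clauses: 41 holes * C(42,2) = 41 * 861 = 35301.
Total clauses = 42 + 35301 = 35343.

35343


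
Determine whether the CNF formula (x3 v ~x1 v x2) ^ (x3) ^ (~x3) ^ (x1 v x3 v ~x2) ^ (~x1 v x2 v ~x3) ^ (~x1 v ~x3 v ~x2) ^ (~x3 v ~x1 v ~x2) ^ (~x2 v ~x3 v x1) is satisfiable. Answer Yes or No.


Check all 8 possible truth assignments.
Number of satisfying assignments found: 0.
The formula is unsatisfiable.

No


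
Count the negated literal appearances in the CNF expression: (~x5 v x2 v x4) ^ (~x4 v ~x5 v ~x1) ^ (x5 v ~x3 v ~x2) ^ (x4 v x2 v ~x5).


Scan each clause for negated literals.
Clause 1: 1 negative; Clause 2: 3 negative; Clause 3: 2 negative; Clause 4: 1 negative.
Total negative literal occurrences = 7.

7


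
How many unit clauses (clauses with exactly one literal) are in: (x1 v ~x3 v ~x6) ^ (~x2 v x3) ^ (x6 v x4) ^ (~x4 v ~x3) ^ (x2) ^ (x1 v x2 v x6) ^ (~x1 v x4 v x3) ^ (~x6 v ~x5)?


A unit clause contains exactly one literal.
Unit clauses found: (x2).
Count = 1.

1


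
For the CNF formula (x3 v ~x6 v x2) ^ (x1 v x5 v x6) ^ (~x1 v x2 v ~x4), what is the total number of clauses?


Each group enclosed in parentheses joined by ^ is one clause.
Counting the conjuncts: 3 clauses.

3


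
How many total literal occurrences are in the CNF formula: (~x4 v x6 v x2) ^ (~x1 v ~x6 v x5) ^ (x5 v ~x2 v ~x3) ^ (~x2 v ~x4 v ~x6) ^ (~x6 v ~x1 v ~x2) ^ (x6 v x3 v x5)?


Clause lengths: 3, 3, 3, 3, 3, 3.
Sum = 3 + 3 + 3 + 3 + 3 + 3 = 18.

18


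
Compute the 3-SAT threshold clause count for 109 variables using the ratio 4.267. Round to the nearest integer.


The 3-SAT phase transition occurs at approximately 4.267 clauses per variable.
m = 4.267 * 109 = 465.103.
Rounded to nearest integer: 465.

465


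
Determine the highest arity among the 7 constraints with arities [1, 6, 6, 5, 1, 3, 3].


The arities are: 1, 6, 6, 5, 1, 3, 3.
Scan for the maximum value.
Maximum arity = 6.

6


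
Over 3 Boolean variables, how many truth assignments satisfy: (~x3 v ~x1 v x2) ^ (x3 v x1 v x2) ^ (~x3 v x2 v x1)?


Enumerate all 8 truth assignments over 3 variables.
Test each against every clause.
Satisfying assignments found: 5.

5


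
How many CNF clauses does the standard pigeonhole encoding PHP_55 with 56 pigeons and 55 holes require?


The PHP encoding has two parts:
1) At-least-one-hole clauses: 56 (one per pigeon, each with 55 literals).
2) At-most-one-pigeon-per-hole clauses: 55 holes * C(56,2) = 55 * 1540 = 84700.
Total clauses = 56 + 84700 = 84756.

84756


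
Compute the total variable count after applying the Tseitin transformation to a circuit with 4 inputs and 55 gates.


The Tseitin transformation introduces one auxiliary variable per gate.
Total variables = inputs + gates = 4 + 55 = 59.

59


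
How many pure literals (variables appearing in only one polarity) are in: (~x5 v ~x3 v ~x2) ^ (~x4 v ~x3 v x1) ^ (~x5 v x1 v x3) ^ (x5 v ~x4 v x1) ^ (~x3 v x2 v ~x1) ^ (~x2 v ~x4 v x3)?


A pure literal appears in only one polarity across all clauses.
Pure literals: x4 (negative only).
Count = 1.

1


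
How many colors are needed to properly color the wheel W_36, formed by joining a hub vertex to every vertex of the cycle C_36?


W_36 consists of the cycle C_36 together with a hub vertex adjacent to every cycle vertex.
The cycle C_36 needs 2 colors (even cycle -> 2).
The hub is adjacent to every cycle vertex, so it must receive a new color distinct from all of them.
Chromatic number = 2 + 1 = 3.

3


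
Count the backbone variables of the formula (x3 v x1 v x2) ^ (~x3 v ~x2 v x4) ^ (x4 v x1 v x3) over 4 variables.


Find all satisfying assignments: 11 model(s).
Check which variables have the same value in every model.
No variable is fixed across all models.
Backbone size = 0.

0


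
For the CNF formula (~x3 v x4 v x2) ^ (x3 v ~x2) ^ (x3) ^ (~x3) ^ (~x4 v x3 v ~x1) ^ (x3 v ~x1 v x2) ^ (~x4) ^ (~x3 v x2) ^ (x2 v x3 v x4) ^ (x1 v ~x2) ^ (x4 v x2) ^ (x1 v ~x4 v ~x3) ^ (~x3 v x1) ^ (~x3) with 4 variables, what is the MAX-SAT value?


Enumerate all 16 truth assignments.
For each, count how many of the 14 clauses are satisfied.
The formula is not fully satisfiable, so the maximum is below 14.
Maximum simultaneously satisfiable clauses = 12.

12


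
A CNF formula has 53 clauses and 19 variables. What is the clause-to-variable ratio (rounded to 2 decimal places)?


Clause-to-variable ratio = clauses / variables.
53 / 19 = 2.79.

2.79


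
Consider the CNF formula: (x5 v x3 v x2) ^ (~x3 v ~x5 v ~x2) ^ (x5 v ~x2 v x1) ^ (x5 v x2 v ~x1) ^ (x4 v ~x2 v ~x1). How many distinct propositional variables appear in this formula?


Identify each distinct variable in the formula.
Variables found: x1, x2, x3, x4, x5.
Total distinct variables = 5.

5


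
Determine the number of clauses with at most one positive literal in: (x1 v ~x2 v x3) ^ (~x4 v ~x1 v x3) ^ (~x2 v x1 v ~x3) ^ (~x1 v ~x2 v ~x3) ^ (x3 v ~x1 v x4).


A Horn clause has at most one positive literal.
Clause 1: 2 positive lit(s) -> not Horn
Clause 2: 1 positive lit(s) -> Horn
Clause 3: 1 positive lit(s) -> Horn
Clause 4: 0 positive lit(s) -> Horn
Clause 5: 2 positive lit(s) -> not Horn
Total Horn clauses = 3.

3


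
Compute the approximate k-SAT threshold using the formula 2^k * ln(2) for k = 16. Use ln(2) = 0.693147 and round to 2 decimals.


Using the asymptotic formula: threshold ~ 2^k * ln(2).
2^16 = 65536.
65536 * 0.693147 = 45426.08.

45426.08


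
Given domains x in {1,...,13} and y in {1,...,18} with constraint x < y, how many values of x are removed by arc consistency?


For the constraint x < y, x needs a supporting value in y's domain.
x can be at most 17 (one less than y's maximum).
Valid x values from domain: 13 out of 13.
Pruned = 13 - 13 = 0.

0


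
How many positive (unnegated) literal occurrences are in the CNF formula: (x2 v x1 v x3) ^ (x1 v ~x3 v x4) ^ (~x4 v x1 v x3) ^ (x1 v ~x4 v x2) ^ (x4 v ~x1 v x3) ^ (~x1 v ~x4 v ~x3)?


Scan each clause for unnegated literals.
Clause 1: 3 positive; Clause 2: 2 positive; Clause 3: 2 positive; Clause 4: 2 positive; Clause 5: 2 positive; Clause 6: 0 positive.
Total positive literal occurrences = 11.

11


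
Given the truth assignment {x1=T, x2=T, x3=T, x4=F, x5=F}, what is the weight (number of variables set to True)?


The weight is the number of variables assigned True.
True variables: x1, x2, x3.
Weight = 3.

3


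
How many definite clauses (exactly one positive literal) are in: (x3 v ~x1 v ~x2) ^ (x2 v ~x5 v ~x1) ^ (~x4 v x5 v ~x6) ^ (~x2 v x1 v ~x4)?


A definite clause has exactly one positive literal.
Clause 1: 1 positive -> definite
Clause 2: 1 positive -> definite
Clause 3: 1 positive -> definite
Clause 4: 1 positive -> definite
Definite clause count = 4.

4


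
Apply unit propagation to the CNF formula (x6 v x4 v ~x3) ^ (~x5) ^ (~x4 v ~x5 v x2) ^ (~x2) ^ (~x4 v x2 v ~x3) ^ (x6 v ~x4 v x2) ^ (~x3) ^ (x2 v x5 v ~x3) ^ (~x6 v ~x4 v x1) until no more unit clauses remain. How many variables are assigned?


Unit propagation repeatedly assigns the literal in any unit clause, then simplifies.
Assignments in order: x5 = F, x2 = F, x3 = F.
No further unit clauses remain.
Total variables assigned = 3.

3


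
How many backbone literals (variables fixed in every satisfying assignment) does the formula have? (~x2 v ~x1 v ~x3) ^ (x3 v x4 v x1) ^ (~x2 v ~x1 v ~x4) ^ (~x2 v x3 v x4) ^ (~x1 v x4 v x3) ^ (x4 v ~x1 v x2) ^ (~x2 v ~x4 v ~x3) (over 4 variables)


Find all satisfying assignments: 7 model(s).
Check which variables have the same value in every model.
No variable is fixed across all models.
Backbone size = 0.

0


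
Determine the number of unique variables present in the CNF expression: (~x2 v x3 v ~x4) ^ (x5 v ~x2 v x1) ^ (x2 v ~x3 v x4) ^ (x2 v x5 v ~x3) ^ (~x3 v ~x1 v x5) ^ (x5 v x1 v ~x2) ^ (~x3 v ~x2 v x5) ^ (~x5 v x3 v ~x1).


Identify each distinct variable in the formula.
Variables found: x1, x2, x3, x4, x5.
Total distinct variables = 5.

5


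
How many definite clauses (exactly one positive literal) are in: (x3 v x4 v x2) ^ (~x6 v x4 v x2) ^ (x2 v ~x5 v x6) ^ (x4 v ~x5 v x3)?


A definite clause has exactly one positive literal.
Clause 1: 3 positive -> not definite
Clause 2: 2 positive -> not definite
Clause 3: 2 positive -> not definite
Clause 4: 2 positive -> not definite
Definite clause count = 0.

0


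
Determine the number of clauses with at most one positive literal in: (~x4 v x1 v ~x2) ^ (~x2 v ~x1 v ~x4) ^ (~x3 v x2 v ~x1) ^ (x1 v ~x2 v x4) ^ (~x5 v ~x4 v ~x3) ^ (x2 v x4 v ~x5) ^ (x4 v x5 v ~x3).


A Horn clause has at most one positive literal.
Clause 1: 1 positive lit(s) -> Horn
Clause 2: 0 positive lit(s) -> Horn
Clause 3: 1 positive lit(s) -> Horn
Clause 4: 2 positive lit(s) -> not Horn
Clause 5: 0 positive lit(s) -> Horn
Clause 6: 2 positive lit(s) -> not Horn
Clause 7: 2 positive lit(s) -> not Horn
Total Horn clauses = 4.

4


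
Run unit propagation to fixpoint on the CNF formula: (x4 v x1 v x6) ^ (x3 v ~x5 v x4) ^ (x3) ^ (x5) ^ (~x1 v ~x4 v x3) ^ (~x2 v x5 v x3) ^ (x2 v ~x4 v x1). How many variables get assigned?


Unit propagation repeatedly assigns the literal in any unit clause, then simplifies.
Assignments in order: x3 = T, x5 = T.
No further unit clauses remain.
Total variables assigned = 2.

2


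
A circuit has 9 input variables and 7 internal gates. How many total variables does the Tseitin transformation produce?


The Tseitin transformation introduces one auxiliary variable per gate.
Total variables = inputs + gates = 9 + 7 = 16.

16


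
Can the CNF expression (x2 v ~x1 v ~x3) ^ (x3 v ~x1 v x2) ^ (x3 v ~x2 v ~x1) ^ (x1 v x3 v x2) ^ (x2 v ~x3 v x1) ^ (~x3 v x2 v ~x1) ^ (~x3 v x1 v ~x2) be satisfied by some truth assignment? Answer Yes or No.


Check all 8 possible truth assignments.
Number of satisfying assignments found: 2.
The formula is satisfiable.

Yes


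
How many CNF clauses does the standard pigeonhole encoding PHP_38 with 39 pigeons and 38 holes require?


The PHP encoding has two parts:
1) At-least-one-hole clauses: 39 (one per pigeon, each with 38 literals).
2) At-most-one-pigeon-per-hole clauses: 38 holes * C(39,2) = 38 * 741 = 28158.
Total clauses = 39 + 28158 = 28197.

28197


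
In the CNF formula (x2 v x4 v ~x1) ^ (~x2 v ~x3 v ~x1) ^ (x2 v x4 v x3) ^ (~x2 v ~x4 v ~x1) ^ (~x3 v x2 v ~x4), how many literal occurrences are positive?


Scan each clause for unnegated literals.
Clause 1: 2 positive; Clause 2: 0 positive; Clause 3: 3 positive; Clause 4: 0 positive; Clause 5: 1 positive.
Total positive literal occurrences = 6.

6


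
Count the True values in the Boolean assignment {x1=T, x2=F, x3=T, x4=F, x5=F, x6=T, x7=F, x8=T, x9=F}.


The weight is the number of variables assigned True.
True variables: x1, x3, x6, x8.
Weight = 4.

4


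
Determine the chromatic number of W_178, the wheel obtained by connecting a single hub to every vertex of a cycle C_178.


W_178 consists of the cycle C_178 together with a hub vertex adjacent to every cycle vertex.
The cycle C_178 needs 2 colors (even cycle -> 2).
The hub is adjacent to every cycle vertex, so it must receive a new color distinct from all of them.
Chromatic number = 2 + 1 = 3.

3


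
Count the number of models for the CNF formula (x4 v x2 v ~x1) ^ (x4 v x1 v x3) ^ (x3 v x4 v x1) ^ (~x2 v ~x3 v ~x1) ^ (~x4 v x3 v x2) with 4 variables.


Enumerate all 16 truth assignments over 4 variables.
Test each against every clause.
Satisfying assignments found: 8.

8


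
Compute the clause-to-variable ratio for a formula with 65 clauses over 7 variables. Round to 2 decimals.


Clause-to-variable ratio = clauses / variables.
65 / 7 = 9.29.

9.29


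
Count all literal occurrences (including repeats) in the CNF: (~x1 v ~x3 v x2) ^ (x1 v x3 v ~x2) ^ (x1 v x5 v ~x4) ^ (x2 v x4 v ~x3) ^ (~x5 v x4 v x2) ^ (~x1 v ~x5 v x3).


Clause lengths: 3, 3, 3, 3, 3, 3.
Sum = 3 + 3 + 3 + 3 + 3 + 3 = 18.

18


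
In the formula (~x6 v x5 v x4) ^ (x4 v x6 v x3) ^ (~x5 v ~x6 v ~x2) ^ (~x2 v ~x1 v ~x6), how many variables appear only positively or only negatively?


A pure literal appears in only one polarity across all clauses.
Pure literals: x1 (negative only), x2 (negative only), x3 (positive only), x4 (positive only).
Count = 4.

4


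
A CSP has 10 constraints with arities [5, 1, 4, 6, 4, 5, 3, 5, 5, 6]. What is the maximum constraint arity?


The arities are: 5, 1, 4, 6, 4, 5, 3, 5, 5, 6.
Scan for the maximum value.
Maximum arity = 6.

6


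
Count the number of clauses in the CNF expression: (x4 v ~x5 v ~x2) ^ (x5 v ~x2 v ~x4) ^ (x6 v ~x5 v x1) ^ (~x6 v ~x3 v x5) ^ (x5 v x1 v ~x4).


Each group enclosed in parentheses joined by ^ is one clause.
Counting the conjuncts: 5 clauses.

5


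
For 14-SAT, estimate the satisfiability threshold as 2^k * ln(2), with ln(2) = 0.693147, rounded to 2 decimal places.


Using the asymptotic formula: threshold ~ 2^k * ln(2).
2^14 = 16384.
16384 * 0.693147 = 11356.52.

11356.52


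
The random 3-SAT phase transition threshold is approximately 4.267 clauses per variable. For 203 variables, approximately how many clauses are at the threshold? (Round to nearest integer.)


The 3-SAT phase transition occurs at approximately 4.267 clauses per variable.
m = 4.267 * 203 = 866.201.
Rounded to nearest integer: 866.

866


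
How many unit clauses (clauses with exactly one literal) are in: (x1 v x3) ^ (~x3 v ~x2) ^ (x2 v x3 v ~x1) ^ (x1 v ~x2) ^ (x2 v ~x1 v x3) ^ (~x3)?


A unit clause contains exactly one literal.
Unit clauses found: (~x3).
Count = 1.

1


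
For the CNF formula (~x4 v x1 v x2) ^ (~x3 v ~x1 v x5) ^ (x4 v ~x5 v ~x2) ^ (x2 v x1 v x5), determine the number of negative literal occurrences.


Scan each clause for negated literals.
Clause 1: 1 negative; Clause 2: 2 negative; Clause 3: 2 negative; Clause 4: 0 negative.
Total negative literal occurrences = 5.

5


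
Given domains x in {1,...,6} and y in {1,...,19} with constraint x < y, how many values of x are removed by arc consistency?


For the constraint x < y, x needs a supporting value in y's domain.
x can be at most 18 (one less than y's maximum).
Valid x values from domain: 6 out of 6.
Pruned = 6 - 6 = 0.

0


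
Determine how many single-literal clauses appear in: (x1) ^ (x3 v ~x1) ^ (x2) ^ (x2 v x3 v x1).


A unit clause contains exactly one literal.
Unit clauses found: (x1), (x2).
Count = 2.

2


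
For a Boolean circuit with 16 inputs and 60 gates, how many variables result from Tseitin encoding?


The Tseitin transformation introduces one auxiliary variable per gate.
Total variables = inputs + gates = 16 + 60 = 76.

76


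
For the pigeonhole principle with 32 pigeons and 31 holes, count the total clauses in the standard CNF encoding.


The PHP encoding has two parts:
1) At-least-one-hole clauses: 32 (one per pigeon, each with 31 literals).
2) At-most-one-pigeon-per-hole clauses: 31 holes * C(32,2) = 31 * 496 = 15376.
Total clauses = 32 + 15376 = 15408.

15408


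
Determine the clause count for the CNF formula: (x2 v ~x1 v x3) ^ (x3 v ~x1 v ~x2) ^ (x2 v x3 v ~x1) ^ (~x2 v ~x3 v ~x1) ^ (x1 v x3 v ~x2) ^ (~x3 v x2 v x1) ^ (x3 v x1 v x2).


Each group enclosed in parentheses joined by ^ is one clause.
Counting the conjuncts: 7 clauses.

7


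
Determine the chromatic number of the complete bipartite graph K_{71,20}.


K_{71,20} is bipartite by definition: the two parts are independent sets, with every edge crossing between them.
Color all vertices in one part with color 1 and all vertices in the other part with color 2.
Since the graph has at least one edge, one color does not suffice.
Chromatic number = 2.

2


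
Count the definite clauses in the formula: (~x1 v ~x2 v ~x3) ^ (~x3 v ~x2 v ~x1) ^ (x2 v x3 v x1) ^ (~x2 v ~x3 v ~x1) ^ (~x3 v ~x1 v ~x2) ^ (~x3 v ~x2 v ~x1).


A definite clause has exactly one positive literal.
Clause 1: 0 positive -> not definite
Clause 2: 0 positive -> not definite
Clause 3: 3 positive -> not definite
Clause 4: 0 positive -> not definite
Clause 5: 0 positive -> not definite
Clause 6: 0 positive -> not definite
Definite clause count = 0.

0


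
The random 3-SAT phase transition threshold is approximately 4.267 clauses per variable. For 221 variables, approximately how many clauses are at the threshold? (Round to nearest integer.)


The 3-SAT phase transition occurs at approximately 4.267 clauses per variable.
m = 4.267 * 221 = 943.007.
Rounded to nearest integer: 943.

943


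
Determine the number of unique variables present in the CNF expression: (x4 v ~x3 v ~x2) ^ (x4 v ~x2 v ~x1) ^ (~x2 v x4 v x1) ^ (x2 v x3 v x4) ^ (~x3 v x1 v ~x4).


Identify each distinct variable in the formula.
Variables found: x1, x2, x3, x4.
Total distinct variables = 4.

4


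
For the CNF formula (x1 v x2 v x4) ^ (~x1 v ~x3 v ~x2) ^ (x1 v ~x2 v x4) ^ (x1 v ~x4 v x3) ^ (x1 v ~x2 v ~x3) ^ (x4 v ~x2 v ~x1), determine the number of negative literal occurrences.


Scan each clause for negated literals.
Clause 1: 0 negative; Clause 2: 3 negative; Clause 3: 1 negative; Clause 4: 1 negative; Clause 5: 2 negative; Clause 6: 2 negative.
Total negative literal occurrences = 9.

9


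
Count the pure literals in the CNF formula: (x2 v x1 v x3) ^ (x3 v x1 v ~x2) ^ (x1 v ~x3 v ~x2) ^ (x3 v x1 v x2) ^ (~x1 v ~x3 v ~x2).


A pure literal appears in only one polarity across all clauses.
No pure literals found.
Count = 0.

0


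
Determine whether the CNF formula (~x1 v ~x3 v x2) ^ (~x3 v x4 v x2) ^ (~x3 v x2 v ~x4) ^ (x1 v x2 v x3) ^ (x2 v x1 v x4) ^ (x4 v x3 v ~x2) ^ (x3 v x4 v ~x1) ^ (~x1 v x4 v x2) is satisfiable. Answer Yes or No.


Check all 16 possible truth assignments.
Number of satisfying assignments found: 7.
The formula is satisfiable.

Yes


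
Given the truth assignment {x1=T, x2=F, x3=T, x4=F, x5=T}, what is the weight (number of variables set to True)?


The weight is the number of variables assigned True.
True variables: x1, x3, x5.
Weight = 3.

3


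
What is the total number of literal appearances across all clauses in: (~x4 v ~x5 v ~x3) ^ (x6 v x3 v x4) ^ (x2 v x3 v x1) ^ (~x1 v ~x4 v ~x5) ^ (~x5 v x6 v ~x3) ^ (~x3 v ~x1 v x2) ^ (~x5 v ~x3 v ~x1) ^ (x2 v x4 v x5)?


Clause lengths: 3, 3, 3, 3, 3, 3, 3, 3.
Sum = 3 + 3 + 3 + 3 + 3 + 3 + 3 + 3 = 24.

24


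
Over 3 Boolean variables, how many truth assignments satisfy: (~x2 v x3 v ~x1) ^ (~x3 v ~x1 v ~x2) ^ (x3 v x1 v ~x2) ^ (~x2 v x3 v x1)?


Enumerate all 8 truth assignments over 3 variables.
Test each against every clause.
Satisfying assignments found: 5.

5


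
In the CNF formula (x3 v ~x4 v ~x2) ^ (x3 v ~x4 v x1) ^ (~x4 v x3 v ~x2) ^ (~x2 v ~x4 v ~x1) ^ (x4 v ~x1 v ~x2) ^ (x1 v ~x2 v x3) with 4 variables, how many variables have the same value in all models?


Find all satisfying assignments: 9 model(s).
Check which variables have the same value in every model.
No variable is fixed across all models.
Backbone size = 0.

0


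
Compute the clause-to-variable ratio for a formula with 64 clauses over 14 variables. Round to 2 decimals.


Clause-to-variable ratio = clauses / variables.
64 / 14 = 4.57.

4.57


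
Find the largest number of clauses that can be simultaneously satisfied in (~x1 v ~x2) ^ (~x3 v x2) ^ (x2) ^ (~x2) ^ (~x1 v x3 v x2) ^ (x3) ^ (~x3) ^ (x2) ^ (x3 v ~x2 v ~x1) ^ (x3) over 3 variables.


Enumerate all 8 truth assignments.
For each, count how many of the 10 clauses are satisfied.
The formula is not fully satisfiable, so the maximum is below 10.
Maximum simultaneously satisfiable clauses = 8.

8


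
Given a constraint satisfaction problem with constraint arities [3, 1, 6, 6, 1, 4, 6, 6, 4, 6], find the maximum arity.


The arities are: 3, 1, 6, 6, 1, 4, 6, 6, 4, 6.
Scan for the maximum value.
Maximum arity = 6.

6


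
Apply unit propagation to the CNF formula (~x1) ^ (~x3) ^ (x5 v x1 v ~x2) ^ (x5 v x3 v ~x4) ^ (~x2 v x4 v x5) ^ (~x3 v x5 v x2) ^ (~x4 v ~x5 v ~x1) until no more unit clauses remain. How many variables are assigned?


Unit propagation repeatedly assigns the literal in any unit clause, then simplifies.
Assignments in order: x1 = F, x3 = F.
No further unit clauses remain.
Total variables assigned = 2.

2


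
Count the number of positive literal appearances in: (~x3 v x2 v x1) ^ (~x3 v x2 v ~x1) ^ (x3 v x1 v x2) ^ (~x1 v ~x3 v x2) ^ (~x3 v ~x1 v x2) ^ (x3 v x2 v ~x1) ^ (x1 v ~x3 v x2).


Scan each clause for unnegated literals.
Clause 1: 2 positive; Clause 2: 1 positive; Clause 3: 3 positive; Clause 4: 1 positive; Clause 5: 1 positive; Clause 6: 2 positive; Clause 7: 2 positive.
Total positive literal occurrences = 12.

12


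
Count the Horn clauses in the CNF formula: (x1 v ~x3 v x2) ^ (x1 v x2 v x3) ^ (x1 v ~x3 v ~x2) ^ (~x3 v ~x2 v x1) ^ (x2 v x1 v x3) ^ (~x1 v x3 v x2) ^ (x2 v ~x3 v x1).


A Horn clause has at most one positive literal.
Clause 1: 2 positive lit(s) -> not Horn
Clause 2: 3 positive lit(s) -> not Horn
Clause 3: 1 positive lit(s) -> Horn
Clause 4: 1 positive lit(s) -> Horn
Clause 5: 3 positive lit(s) -> not Horn
Clause 6: 2 positive lit(s) -> not Horn
Clause 7: 2 positive lit(s) -> not Horn
Total Horn clauses = 2.

2


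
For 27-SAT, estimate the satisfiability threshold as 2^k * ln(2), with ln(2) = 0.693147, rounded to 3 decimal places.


Using the asymptotic formula: threshold ~ 2^k * ln(2).
2^27 = 134217728.
134217728 * 0.693147 = 93032615.51.

93032615.51


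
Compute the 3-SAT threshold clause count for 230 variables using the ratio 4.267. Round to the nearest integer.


The 3-SAT phase transition occurs at approximately 4.267 clauses per variable.
m = 4.267 * 230 = 981.41.
Rounded to nearest integer: 981.

981


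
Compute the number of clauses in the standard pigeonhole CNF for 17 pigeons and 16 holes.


The PHP encoding has two parts:
1) At-least-one-hole clauses: 17 (one per pigeon, each with 16 literals).
2) At-most-one-pigeon-per-hole clauses: 16 holes * C(17,2) = 16 * 136 = 2176.
Total clauses = 17 + 2176 = 2193.

2193


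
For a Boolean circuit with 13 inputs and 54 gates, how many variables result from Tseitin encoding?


The Tseitin transformation introduces one auxiliary variable per gate.
Total variables = inputs + gates = 13 + 54 = 67.

67


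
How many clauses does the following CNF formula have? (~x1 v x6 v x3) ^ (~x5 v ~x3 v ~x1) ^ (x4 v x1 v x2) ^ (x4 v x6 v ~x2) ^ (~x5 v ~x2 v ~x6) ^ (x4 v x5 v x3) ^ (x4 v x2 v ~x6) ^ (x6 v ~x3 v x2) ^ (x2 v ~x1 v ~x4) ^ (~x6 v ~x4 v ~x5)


Each group enclosed in parentheses joined by ^ is one clause.
Counting the conjuncts: 10 clauses.

10


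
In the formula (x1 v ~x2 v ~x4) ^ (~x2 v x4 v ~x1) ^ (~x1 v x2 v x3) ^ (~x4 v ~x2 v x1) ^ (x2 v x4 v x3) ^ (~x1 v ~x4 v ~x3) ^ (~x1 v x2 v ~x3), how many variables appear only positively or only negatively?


A pure literal appears in only one polarity across all clauses.
No pure literals found.
Count = 0.

0


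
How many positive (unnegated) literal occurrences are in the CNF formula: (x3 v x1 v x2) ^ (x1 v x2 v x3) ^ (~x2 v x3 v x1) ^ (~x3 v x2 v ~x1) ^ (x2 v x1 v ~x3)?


Scan each clause for unnegated literals.
Clause 1: 3 positive; Clause 2: 3 positive; Clause 3: 2 positive; Clause 4: 1 positive; Clause 5: 2 positive.
Total positive literal occurrences = 11.

11


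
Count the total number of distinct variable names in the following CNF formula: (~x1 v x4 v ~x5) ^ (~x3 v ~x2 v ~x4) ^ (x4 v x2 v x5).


Identify each distinct variable in the formula.
Variables found: x1, x2, x3, x4, x5.
Total distinct variables = 5.

5


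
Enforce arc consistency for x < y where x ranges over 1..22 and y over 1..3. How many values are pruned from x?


For the constraint x < y, x needs a supporting value in y's domain.
x can be at most 2 (one less than y's maximum).
Valid x values from domain: 2 out of 22.
Pruned = 22 - 2 = 20.

20


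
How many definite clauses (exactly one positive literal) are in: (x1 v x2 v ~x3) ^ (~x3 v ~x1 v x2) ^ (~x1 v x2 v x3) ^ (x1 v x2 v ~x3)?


A definite clause has exactly one positive literal.
Clause 1: 2 positive -> not definite
Clause 2: 1 positive -> definite
Clause 3: 2 positive -> not definite
Clause 4: 2 positive -> not definite
Definite clause count = 1.

1


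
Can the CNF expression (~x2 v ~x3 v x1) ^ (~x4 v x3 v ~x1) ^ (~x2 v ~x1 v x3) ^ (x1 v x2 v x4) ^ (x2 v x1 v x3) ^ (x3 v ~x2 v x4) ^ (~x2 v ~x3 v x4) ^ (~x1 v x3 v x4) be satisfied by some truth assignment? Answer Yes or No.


Check all 16 possible truth assignments.
Number of satisfying assignments found: 5.
The formula is satisfiable.

Yes


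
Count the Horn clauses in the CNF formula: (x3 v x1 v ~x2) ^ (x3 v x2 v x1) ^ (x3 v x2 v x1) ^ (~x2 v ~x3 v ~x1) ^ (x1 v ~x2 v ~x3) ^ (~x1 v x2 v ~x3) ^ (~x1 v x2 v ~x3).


A Horn clause has at most one positive literal.
Clause 1: 2 positive lit(s) -> not Horn
Clause 2: 3 positive lit(s) -> not Horn
Clause 3: 3 positive lit(s) -> not Horn
Clause 4: 0 positive lit(s) -> Horn
Clause 5: 1 positive lit(s) -> Horn
Clause 6: 1 positive lit(s) -> Horn
Clause 7: 1 positive lit(s) -> Horn
Total Horn clauses = 4.

4
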